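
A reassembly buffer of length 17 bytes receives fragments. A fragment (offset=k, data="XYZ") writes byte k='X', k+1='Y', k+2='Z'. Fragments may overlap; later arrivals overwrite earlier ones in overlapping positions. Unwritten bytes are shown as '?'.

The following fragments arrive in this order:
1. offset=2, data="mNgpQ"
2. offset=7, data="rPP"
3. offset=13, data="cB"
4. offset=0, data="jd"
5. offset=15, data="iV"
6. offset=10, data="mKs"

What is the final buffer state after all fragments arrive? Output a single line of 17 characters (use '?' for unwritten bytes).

Answer: jdmNgpQrPPmKscBiV

Derivation:
Fragment 1: offset=2 data="mNgpQ" -> buffer=??mNgpQ??????????
Fragment 2: offset=7 data="rPP" -> buffer=??mNgpQrPP???????
Fragment 3: offset=13 data="cB" -> buffer=??mNgpQrPP???cB??
Fragment 4: offset=0 data="jd" -> buffer=jdmNgpQrPP???cB??
Fragment 5: offset=15 data="iV" -> buffer=jdmNgpQrPP???cBiV
Fragment 6: offset=10 data="mKs" -> buffer=jdmNgpQrPPmKscBiV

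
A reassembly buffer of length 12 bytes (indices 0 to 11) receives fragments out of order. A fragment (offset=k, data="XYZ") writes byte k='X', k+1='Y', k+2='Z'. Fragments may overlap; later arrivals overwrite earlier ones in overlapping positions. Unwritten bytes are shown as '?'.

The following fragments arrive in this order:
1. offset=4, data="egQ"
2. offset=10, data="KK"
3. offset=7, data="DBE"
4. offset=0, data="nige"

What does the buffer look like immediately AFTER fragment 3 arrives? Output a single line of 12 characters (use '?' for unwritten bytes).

Answer: ????egQDBEKK

Derivation:
Fragment 1: offset=4 data="egQ" -> buffer=????egQ?????
Fragment 2: offset=10 data="KK" -> buffer=????egQ???KK
Fragment 3: offset=7 data="DBE" -> buffer=????egQDBEKK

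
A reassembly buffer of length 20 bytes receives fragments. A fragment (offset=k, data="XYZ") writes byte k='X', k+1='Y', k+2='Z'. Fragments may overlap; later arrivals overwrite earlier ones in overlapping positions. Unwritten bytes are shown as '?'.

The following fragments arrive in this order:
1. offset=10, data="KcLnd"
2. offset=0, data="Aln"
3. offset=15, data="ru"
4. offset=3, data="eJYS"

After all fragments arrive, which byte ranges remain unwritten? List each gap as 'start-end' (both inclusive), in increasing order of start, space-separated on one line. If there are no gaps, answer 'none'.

Answer: 7-9 17-19

Derivation:
Fragment 1: offset=10 len=5
Fragment 2: offset=0 len=3
Fragment 3: offset=15 len=2
Fragment 4: offset=3 len=4
Gaps: 7-9 17-19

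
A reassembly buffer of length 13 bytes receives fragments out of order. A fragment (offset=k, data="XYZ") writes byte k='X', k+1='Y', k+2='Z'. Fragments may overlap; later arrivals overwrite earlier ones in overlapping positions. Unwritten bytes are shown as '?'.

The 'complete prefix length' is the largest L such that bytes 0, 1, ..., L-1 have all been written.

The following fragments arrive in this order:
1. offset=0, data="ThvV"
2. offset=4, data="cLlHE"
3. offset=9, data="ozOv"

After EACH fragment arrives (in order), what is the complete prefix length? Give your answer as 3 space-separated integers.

Answer: 4 9 13

Derivation:
Fragment 1: offset=0 data="ThvV" -> buffer=ThvV????????? -> prefix_len=4
Fragment 2: offset=4 data="cLlHE" -> buffer=ThvVcLlHE???? -> prefix_len=9
Fragment 3: offset=9 data="ozOv" -> buffer=ThvVcLlHEozOv -> prefix_len=13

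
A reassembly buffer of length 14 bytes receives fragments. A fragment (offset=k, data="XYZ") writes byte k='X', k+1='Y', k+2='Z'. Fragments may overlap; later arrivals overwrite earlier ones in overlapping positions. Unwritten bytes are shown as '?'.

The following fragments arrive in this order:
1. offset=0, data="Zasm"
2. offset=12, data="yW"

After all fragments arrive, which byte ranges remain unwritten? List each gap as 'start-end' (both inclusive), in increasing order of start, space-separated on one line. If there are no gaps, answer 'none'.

Answer: 4-11

Derivation:
Fragment 1: offset=0 len=4
Fragment 2: offset=12 len=2
Gaps: 4-11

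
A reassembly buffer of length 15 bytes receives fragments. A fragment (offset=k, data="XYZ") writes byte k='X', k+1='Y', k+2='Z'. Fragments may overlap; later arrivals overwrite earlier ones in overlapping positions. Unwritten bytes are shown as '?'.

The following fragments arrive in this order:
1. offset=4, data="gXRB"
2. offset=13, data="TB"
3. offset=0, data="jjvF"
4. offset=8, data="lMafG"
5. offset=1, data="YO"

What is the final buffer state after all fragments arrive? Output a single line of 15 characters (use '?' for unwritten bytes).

Answer: jYOFgXRBlMafGTB

Derivation:
Fragment 1: offset=4 data="gXRB" -> buffer=????gXRB???????
Fragment 2: offset=13 data="TB" -> buffer=????gXRB?????TB
Fragment 3: offset=0 data="jjvF" -> buffer=jjvFgXRB?????TB
Fragment 4: offset=8 data="lMafG" -> buffer=jjvFgXRBlMafGTB
Fragment 5: offset=1 data="YO" -> buffer=jYOFgXRBlMafGTB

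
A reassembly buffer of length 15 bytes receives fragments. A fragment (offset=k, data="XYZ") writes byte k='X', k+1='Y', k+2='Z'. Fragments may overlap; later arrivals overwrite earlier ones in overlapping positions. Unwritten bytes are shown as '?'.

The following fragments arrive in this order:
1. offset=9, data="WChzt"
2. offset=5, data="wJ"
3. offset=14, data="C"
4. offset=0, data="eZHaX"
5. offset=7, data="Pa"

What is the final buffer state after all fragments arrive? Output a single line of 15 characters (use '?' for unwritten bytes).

Answer: eZHaXwJPaWChztC

Derivation:
Fragment 1: offset=9 data="WChzt" -> buffer=?????????WChzt?
Fragment 2: offset=5 data="wJ" -> buffer=?????wJ??WChzt?
Fragment 3: offset=14 data="C" -> buffer=?????wJ??WChztC
Fragment 4: offset=0 data="eZHaX" -> buffer=eZHaXwJ??WChztC
Fragment 5: offset=7 data="Pa" -> buffer=eZHaXwJPaWChztC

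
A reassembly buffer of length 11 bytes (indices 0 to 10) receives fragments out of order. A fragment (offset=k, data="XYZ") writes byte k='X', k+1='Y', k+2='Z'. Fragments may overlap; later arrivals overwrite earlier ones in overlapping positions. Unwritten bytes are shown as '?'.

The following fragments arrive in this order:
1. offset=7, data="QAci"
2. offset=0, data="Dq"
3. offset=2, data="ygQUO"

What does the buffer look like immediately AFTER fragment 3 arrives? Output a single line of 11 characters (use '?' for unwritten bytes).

Fragment 1: offset=7 data="QAci" -> buffer=???????QAci
Fragment 2: offset=0 data="Dq" -> buffer=Dq?????QAci
Fragment 3: offset=2 data="ygQUO" -> buffer=DqygQUOQAci

Answer: DqygQUOQAci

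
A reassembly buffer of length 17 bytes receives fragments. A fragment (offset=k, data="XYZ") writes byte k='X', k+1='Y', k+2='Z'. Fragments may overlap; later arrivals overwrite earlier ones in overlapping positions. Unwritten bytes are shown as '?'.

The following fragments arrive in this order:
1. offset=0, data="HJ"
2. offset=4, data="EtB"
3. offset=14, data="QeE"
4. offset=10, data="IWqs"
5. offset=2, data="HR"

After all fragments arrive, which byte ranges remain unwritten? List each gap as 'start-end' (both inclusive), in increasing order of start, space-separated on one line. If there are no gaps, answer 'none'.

Fragment 1: offset=0 len=2
Fragment 2: offset=4 len=3
Fragment 3: offset=14 len=3
Fragment 4: offset=10 len=4
Fragment 5: offset=2 len=2
Gaps: 7-9

Answer: 7-9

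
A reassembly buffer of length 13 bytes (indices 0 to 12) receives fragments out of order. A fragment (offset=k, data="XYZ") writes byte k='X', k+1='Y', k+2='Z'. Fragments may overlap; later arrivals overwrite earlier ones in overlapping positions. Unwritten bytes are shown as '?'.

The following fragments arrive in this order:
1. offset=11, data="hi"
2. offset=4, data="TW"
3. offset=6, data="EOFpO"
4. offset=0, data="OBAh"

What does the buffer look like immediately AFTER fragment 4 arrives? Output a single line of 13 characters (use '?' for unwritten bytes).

Answer: OBAhTWEOFpOhi

Derivation:
Fragment 1: offset=11 data="hi" -> buffer=???????????hi
Fragment 2: offset=4 data="TW" -> buffer=????TW?????hi
Fragment 3: offset=6 data="EOFpO" -> buffer=????TWEOFpOhi
Fragment 4: offset=0 data="OBAh" -> buffer=OBAhTWEOFpOhi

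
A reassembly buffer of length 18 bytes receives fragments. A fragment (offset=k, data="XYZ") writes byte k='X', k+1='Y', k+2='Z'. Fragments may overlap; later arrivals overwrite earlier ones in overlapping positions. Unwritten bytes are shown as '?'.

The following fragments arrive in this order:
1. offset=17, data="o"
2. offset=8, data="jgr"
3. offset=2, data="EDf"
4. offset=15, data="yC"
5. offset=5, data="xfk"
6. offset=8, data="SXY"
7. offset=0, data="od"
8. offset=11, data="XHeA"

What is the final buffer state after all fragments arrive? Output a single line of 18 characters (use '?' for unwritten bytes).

Fragment 1: offset=17 data="o" -> buffer=?????????????????o
Fragment 2: offset=8 data="jgr" -> buffer=????????jgr??????o
Fragment 3: offset=2 data="EDf" -> buffer=??EDf???jgr??????o
Fragment 4: offset=15 data="yC" -> buffer=??EDf???jgr????yCo
Fragment 5: offset=5 data="xfk" -> buffer=??EDfxfkjgr????yCo
Fragment 6: offset=8 data="SXY" -> buffer=??EDfxfkSXY????yCo
Fragment 7: offset=0 data="od" -> buffer=odEDfxfkSXY????yCo
Fragment 8: offset=11 data="XHeA" -> buffer=odEDfxfkSXYXHeAyCo

Answer: odEDfxfkSXYXHeAyCo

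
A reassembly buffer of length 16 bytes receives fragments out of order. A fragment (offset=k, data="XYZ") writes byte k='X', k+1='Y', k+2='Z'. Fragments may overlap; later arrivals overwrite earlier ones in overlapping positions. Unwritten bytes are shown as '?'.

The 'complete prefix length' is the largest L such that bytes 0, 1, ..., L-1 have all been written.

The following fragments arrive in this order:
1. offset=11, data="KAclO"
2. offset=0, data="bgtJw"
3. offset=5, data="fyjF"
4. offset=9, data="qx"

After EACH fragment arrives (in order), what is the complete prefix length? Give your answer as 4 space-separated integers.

Fragment 1: offset=11 data="KAclO" -> buffer=???????????KAclO -> prefix_len=0
Fragment 2: offset=0 data="bgtJw" -> buffer=bgtJw??????KAclO -> prefix_len=5
Fragment 3: offset=5 data="fyjF" -> buffer=bgtJwfyjF??KAclO -> prefix_len=9
Fragment 4: offset=9 data="qx" -> buffer=bgtJwfyjFqxKAclO -> prefix_len=16

Answer: 0 5 9 16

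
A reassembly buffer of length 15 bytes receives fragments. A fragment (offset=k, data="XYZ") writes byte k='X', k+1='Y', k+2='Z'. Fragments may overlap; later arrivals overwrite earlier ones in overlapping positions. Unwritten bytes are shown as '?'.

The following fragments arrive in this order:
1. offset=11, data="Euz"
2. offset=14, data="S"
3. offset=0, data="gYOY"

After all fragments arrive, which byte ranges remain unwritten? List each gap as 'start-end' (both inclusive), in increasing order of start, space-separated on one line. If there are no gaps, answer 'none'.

Answer: 4-10

Derivation:
Fragment 1: offset=11 len=3
Fragment 2: offset=14 len=1
Fragment 3: offset=0 len=4
Gaps: 4-10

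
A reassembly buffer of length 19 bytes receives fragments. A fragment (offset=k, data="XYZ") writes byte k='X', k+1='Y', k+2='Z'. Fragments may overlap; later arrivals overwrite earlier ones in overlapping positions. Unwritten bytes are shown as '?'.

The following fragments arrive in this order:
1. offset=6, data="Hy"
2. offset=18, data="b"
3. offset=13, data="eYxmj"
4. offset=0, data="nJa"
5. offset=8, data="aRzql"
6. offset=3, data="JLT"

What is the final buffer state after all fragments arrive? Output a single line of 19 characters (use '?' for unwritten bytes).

Fragment 1: offset=6 data="Hy" -> buffer=??????Hy???????????
Fragment 2: offset=18 data="b" -> buffer=??????Hy??????????b
Fragment 3: offset=13 data="eYxmj" -> buffer=??????Hy?????eYxmjb
Fragment 4: offset=0 data="nJa" -> buffer=nJa???Hy?????eYxmjb
Fragment 5: offset=8 data="aRzql" -> buffer=nJa???HyaRzqleYxmjb
Fragment 6: offset=3 data="JLT" -> buffer=nJaJLTHyaRzqleYxmjb

Answer: nJaJLTHyaRzqleYxmjb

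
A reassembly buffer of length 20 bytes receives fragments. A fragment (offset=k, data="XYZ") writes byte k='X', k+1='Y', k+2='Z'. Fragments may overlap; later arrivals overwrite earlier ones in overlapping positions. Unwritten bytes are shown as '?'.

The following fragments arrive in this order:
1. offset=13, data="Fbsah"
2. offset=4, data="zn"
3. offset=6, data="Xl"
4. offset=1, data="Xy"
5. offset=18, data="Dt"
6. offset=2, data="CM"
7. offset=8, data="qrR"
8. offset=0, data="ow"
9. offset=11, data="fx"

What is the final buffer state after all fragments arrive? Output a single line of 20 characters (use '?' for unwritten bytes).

Fragment 1: offset=13 data="Fbsah" -> buffer=?????????????Fbsah??
Fragment 2: offset=4 data="zn" -> buffer=????zn???????Fbsah??
Fragment 3: offset=6 data="Xl" -> buffer=????znXl?????Fbsah??
Fragment 4: offset=1 data="Xy" -> buffer=?Xy?znXl?????Fbsah??
Fragment 5: offset=18 data="Dt" -> buffer=?Xy?znXl?????FbsahDt
Fragment 6: offset=2 data="CM" -> buffer=?XCMznXl?????FbsahDt
Fragment 7: offset=8 data="qrR" -> buffer=?XCMznXlqrR??FbsahDt
Fragment 8: offset=0 data="ow" -> buffer=owCMznXlqrR??FbsahDt
Fragment 9: offset=11 data="fx" -> buffer=owCMznXlqrRfxFbsahDt

Answer: owCMznXlqrRfxFbsahDt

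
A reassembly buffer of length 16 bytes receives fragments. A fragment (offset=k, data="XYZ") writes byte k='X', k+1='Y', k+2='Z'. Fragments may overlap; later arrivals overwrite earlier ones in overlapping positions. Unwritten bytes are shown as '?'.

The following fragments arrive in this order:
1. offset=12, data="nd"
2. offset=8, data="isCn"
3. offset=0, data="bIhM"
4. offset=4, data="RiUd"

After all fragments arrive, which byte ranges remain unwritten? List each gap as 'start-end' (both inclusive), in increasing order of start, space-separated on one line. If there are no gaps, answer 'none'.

Fragment 1: offset=12 len=2
Fragment 2: offset=8 len=4
Fragment 3: offset=0 len=4
Fragment 4: offset=4 len=4
Gaps: 14-15

Answer: 14-15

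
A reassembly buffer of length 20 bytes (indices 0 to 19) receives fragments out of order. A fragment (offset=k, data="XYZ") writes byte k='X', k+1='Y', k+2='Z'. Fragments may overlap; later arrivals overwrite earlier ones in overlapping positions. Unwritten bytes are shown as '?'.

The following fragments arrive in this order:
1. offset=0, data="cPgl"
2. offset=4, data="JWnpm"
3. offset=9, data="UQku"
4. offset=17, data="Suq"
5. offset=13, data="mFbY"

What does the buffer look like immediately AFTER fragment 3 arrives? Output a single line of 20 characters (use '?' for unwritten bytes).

Fragment 1: offset=0 data="cPgl" -> buffer=cPgl????????????????
Fragment 2: offset=4 data="JWnpm" -> buffer=cPglJWnpm???????????
Fragment 3: offset=9 data="UQku" -> buffer=cPglJWnpmUQku???????

Answer: cPglJWnpmUQku???????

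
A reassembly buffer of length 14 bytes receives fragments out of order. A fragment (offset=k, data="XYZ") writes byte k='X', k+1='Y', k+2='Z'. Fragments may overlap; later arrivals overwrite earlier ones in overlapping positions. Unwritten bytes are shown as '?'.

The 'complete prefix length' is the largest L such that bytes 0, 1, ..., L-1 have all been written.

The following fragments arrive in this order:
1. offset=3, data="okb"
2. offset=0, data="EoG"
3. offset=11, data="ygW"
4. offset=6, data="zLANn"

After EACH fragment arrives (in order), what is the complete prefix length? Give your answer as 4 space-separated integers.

Fragment 1: offset=3 data="okb" -> buffer=???okb???????? -> prefix_len=0
Fragment 2: offset=0 data="EoG" -> buffer=EoGokb???????? -> prefix_len=6
Fragment 3: offset=11 data="ygW" -> buffer=EoGokb?????ygW -> prefix_len=6
Fragment 4: offset=6 data="zLANn" -> buffer=EoGokbzLANnygW -> prefix_len=14

Answer: 0 6 6 14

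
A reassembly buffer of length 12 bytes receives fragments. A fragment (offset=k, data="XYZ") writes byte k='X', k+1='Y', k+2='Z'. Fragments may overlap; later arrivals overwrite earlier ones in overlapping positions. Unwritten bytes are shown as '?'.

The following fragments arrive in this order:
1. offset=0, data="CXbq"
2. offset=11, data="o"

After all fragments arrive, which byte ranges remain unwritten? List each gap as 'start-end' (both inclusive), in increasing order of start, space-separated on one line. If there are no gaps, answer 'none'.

Answer: 4-10

Derivation:
Fragment 1: offset=0 len=4
Fragment 2: offset=11 len=1
Gaps: 4-10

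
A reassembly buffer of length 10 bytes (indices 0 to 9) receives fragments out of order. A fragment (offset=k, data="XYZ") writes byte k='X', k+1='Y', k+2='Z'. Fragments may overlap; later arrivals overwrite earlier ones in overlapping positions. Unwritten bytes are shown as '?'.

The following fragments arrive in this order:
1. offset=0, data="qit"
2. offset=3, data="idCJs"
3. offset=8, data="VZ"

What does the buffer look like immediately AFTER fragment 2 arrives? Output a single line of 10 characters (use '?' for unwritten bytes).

Fragment 1: offset=0 data="qit" -> buffer=qit???????
Fragment 2: offset=3 data="idCJs" -> buffer=qitidCJs??

Answer: qitidCJs??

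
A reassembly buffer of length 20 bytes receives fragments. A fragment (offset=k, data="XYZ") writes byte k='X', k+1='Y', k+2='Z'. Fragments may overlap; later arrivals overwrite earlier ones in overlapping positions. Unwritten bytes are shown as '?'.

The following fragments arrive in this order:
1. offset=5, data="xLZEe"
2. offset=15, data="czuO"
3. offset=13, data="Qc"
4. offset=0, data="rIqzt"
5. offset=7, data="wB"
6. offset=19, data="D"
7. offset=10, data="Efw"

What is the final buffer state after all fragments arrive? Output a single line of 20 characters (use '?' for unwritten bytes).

Fragment 1: offset=5 data="xLZEe" -> buffer=?????xLZEe??????????
Fragment 2: offset=15 data="czuO" -> buffer=?????xLZEe?????czuO?
Fragment 3: offset=13 data="Qc" -> buffer=?????xLZEe???QcczuO?
Fragment 4: offset=0 data="rIqzt" -> buffer=rIqztxLZEe???QcczuO?
Fragment 5: offset=7 data="wB" -> buffer=rIqztxLwBe???QcczuO?
Fragment 6: offset=19 data="D" -> buffer=rIqztxLwBe???QcczuOD
Fragment 7: offset=10 data="Efw" -> buffer=rIqztxLwBeEfwQcczuOD

Answer: rIqztxLwBeEfwQcczuOD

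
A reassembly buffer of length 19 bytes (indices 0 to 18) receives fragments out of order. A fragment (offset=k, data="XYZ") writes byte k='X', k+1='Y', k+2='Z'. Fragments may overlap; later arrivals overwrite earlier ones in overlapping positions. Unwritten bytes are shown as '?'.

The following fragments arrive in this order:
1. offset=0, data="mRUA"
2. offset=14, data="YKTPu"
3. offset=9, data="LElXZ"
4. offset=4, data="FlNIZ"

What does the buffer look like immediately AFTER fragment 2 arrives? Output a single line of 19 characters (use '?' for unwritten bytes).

Answer: mRUA??????????YKTPu

Derivation:
Fragment 1: offset=0 data="mRUA" -> buffer=mRUA???????????????
Fragment 2: offset=14 data="YKTPu" -> buffer=mRUA??????????YKTPu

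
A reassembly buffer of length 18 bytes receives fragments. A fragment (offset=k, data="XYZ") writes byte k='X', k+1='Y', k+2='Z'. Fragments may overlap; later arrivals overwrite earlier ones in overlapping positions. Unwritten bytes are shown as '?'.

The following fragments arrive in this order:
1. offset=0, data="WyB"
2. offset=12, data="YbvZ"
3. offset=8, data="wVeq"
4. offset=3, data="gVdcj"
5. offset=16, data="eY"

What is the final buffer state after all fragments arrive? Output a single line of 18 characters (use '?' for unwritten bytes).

Fragment 1: offset=0 data="WyB" -> buffer=WyB???????????????
Fragment 2: offset=12 data="YbvZ" -> buffer=WyB?????????YbvZ??
Fragment 3: offset=8 data="wVeq" -> buffer=WyB?????wVeqYbvZ??
Fragment 4: offset=3 data="gVdcj" -> buffer=WyBgVdcjwVeqYbvZ??
Fragment 5: offset=16 data="eY" -> buffer=WyBgVdcjwVeqYbvZeY

Answer: WyBgVdcjwVeqYbvZeY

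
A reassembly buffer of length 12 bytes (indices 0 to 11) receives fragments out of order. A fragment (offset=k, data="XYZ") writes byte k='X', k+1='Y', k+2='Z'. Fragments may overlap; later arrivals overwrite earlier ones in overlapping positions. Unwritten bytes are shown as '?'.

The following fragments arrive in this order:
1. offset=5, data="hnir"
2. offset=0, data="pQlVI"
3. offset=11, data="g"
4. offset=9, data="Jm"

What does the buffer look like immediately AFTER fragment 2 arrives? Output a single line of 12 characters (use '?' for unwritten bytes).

Answer: pQlVIhnir???

Derivation:
Fragment 1: offset=5 data="hnir" -> buffer=?????hnir???
Fragment 2: offset=0 data="pQlVI" -> buffer=pQlVIhnir???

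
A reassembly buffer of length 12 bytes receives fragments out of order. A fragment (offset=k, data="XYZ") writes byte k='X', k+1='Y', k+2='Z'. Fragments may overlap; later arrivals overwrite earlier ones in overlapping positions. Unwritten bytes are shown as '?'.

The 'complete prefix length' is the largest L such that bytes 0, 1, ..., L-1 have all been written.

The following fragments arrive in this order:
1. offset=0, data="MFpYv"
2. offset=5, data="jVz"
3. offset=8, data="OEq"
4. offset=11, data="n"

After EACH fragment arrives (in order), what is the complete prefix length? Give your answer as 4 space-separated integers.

Fragment 1: offset=0 data="MFpYv" -> buffer=MFpYv??????? -> prefix_len=5
Fragment 2: offset=5 data="jVz" -> buffer=MFpYvjVz???? -> prefix_len=8
Fragment 3: offset=8 data="OEq" -> buffer=MFpYvjVzOEq? -> prefix_len=11
Fragment 4: offset=11 data="n" -> buffer=MFpYvjVzOEqn -> prefix_len=12

Answer: 5 8 11 12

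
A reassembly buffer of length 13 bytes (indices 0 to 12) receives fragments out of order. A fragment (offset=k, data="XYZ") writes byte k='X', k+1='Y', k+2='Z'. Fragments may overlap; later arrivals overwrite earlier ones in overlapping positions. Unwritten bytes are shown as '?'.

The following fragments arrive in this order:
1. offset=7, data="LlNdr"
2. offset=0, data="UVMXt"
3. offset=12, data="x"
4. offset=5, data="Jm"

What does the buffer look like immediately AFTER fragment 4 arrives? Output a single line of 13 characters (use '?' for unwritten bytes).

Fragment 1: offset=7 data="LlNdr" -> buffer=???????LlNdr?
Fragment 2: offset=0 data="UVMXt" -> buffer=UVMXt??LlNdr?
Fragment 3: offset=12 data="x" -> buffer=UVMXt??LlNdrx
Fragment 4: offset=5 data="Jm" -> buffer=UVMXtJmLlNdrx

Answer: UVMXtJmLlNdrx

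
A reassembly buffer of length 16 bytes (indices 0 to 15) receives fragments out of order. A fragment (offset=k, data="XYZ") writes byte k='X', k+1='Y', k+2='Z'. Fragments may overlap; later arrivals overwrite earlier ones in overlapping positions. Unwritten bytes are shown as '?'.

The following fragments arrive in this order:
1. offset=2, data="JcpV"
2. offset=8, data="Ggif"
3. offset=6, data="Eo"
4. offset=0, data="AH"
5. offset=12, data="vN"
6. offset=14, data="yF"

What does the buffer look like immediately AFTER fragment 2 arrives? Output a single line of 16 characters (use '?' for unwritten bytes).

Answer: ??JcpV??Ggif????

Derivation:
Fragment 1: offset=2 data="JcpV" -> buffer=??JcpV??????????
Fragment 2: offset=8 data="Ggif" -> buffer=??JcpV??Ggif????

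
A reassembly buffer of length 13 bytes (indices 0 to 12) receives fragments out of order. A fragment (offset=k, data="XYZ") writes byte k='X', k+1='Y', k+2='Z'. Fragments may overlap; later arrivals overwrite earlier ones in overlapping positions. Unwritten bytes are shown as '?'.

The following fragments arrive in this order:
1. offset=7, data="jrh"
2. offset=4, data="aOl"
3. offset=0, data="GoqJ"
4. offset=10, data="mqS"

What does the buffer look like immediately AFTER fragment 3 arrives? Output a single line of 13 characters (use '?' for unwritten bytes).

Fragment 1: offset=7 data="jrh" -> buffer=???????jrh???
Fragment 2: offset=4 data="aOl" -> buffer=????aOljrh???
Fragment 3: offset=0 data="GoqJ" -> buffer=GoqJaOljrh???

Answer: GoqJaOljrh???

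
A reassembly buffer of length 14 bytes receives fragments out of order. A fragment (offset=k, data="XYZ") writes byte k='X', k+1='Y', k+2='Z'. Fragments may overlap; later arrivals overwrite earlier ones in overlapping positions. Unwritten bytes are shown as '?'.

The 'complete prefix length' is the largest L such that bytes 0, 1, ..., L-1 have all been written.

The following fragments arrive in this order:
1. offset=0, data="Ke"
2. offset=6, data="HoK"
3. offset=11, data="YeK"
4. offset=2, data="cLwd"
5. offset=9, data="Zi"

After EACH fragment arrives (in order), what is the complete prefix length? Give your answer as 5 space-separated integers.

Answer: 2 2 2 9 14

Derivation:
Fragment 1: offset=0 data="Ke" -> buffer=Ke???????????? -> prefix_len=2
Fragment 2: offset=6 data="HoK" -> buffer=Ke????HoK????? -> prefix_len=2
Fragment 3: offset=11 data="YeK" -> buffer=Ke????HoK??YeK -> prefix_len=2
Fragment 4: offset=2 data="cLwd" -> buffer=KecLwdHoK??YeK -> prefix_len=9
Fragment 5: offset=9 data="Zi" -> buffer=KecLwdHoKZiYeK -> prefix_len=14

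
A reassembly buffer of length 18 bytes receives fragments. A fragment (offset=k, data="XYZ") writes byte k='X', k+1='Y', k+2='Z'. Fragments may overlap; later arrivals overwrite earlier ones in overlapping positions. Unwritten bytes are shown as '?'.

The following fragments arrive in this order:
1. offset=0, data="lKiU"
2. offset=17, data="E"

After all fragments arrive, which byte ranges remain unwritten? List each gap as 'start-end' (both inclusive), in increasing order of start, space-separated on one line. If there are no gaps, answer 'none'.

Fragment 1: offset=0 len=4
Fragment 2: offset=17 len=1
Gaps: 4-16

Answer: 4-16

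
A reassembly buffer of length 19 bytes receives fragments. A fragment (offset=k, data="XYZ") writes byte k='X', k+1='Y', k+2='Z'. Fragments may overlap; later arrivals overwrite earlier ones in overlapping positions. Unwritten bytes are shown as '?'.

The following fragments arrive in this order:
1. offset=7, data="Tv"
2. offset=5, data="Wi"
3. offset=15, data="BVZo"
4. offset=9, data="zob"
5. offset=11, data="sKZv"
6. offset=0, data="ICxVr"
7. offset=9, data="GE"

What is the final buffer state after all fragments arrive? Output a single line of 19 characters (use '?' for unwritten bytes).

Fragment 1: offset=7 data="Tv" -> buffer=???????Tv??????????
Fragment 2: offset=5 data="Wi" -> buffer=?????WiTv??????????
Fragment 3: offset=15 data="BVZo" -> buffer=?????WiTv??????BVZo
Fragment 4: offset=9 data="zob" -> buffer=?????WiTvzob???BVZo
Fragment 5: offset=11 data="sKZv" -> buffer=?????WiTvzosKZvBVZo
Fragment 6: offset=0 data="ICxVr" -> buffer=ICxVrWiTvzosKZvBVZo
Fragment 7: offset=9 data="GE" -> buffer=ICxVrWiTvGEsKZvBVZo

Answer: ICxVrWiTvGEsKZvBVZo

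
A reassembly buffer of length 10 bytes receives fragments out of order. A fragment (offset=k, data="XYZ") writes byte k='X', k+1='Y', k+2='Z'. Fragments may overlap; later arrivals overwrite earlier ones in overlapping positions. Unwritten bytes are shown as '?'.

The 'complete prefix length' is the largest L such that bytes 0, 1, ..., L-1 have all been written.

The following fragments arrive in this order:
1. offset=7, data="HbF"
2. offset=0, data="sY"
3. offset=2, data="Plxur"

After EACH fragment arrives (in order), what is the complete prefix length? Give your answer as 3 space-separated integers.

Fragment 1: offset=7 data="HbF" -> buffer=???????HbF -> prefix_len=0
Fragment 2: offset=0 data="sY" -> buffer=sY?????HbF -> prefix_len=2
Fragment 3: offset=2 data="Plxur" -> buffer=sYPlxurHbF -> prefix_len=10

Answer: 0 2 10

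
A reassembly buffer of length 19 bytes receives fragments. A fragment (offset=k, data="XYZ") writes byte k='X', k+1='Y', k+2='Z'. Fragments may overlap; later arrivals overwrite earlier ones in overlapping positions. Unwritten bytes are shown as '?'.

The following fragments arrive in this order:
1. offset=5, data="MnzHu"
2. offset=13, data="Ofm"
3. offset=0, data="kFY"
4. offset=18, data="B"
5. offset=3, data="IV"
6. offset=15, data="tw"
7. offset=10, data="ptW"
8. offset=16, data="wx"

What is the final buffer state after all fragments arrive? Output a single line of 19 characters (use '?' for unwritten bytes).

Fragment 1: offset=5 data="MnzHu" -> buffer=?????MnzHu?????????
Fragment 2: offset=13 data="Ofm" -> buffer=?????MnzHu???Ofm???
Fragment 3: offset=0 data="kFY" -> buffer=kFY??MnzHu???Ofm???
Fragment 4: offset=18 data="B" -> buffer=kFY??MnzHu???Ofm??B
Fragment 5: offset=3 data="IV" -> buffer=kFYIVMnzHu???Ofm??B
Fragment 6: offset=15 data="tw" -> buffer=kFYIVMnzHu???Oftw?B
Fragment 7: offset=10 data="ptW" -> buffer=kFYIVMnzHuptWOftw?B
Fragment 8: offset=16 data="wx" -> buffer=kFYIVMnzHuptWOftwxB

Answer: kFYIVMnzHuptWOftwxB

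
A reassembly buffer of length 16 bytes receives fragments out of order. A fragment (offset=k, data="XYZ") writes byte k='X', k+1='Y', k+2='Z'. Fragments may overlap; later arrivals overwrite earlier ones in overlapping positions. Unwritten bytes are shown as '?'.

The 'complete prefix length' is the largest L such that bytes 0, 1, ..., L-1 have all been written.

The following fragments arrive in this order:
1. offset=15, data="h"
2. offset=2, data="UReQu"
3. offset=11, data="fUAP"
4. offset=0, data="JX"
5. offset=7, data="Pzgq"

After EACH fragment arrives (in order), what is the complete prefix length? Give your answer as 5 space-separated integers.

Fragment 1: offset=15 data="h" -> buffer=???????????????h -> prefix_len=0
Fragment 2: offset=2 data="UReQu" -> buffer=??UReQu????????h -> prefix_len=0
Fragment 3: offset=11 data="fUAP" -> buffer=??UReQu????fUAPh -> prefix_len=0
Fragment 4: offset=0 data="JX" -> buffer=JXUReQu????fUAPh -> prefix_len=7
Fragment 5: offset=7 data="Pzgq" -> buffer=JXUReQuPzgqfUAPh -> prefix_len=16

Answer: 0 0 0 7 16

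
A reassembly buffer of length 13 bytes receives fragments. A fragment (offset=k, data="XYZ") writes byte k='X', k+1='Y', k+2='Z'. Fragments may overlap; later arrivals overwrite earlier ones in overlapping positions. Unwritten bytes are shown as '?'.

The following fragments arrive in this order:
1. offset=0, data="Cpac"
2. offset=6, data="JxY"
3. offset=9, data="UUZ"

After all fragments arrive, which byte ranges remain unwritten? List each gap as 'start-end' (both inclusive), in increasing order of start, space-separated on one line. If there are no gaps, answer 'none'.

Fragment 1: offset=0 len=4
Fragment 2: offset=6 len=3
Fragment 3: offset=9 len=3
Gaps: 4-5 12-12

Answer: 4-5 12-12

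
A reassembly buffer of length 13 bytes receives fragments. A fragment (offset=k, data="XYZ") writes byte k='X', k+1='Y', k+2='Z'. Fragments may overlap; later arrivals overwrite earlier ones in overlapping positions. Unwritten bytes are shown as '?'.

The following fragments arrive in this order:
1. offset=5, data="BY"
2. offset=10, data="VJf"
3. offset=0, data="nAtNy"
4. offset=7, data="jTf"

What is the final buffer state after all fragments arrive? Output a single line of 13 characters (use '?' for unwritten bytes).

Fragment 1: offset=5 data="BY" -> buffer=?????BY??????
Fragment 2: offset=10 data="VJf" -> buffer=?????BY???VJf
Fragment 3: offset=0 data="nAtNy" -> buffer=nAtNyBY???VJf
Fragment 4: offset=7 data="jTf" -> buffer=nAtNyBYjTfVJf

Answer: nAtNyBYjTfVJf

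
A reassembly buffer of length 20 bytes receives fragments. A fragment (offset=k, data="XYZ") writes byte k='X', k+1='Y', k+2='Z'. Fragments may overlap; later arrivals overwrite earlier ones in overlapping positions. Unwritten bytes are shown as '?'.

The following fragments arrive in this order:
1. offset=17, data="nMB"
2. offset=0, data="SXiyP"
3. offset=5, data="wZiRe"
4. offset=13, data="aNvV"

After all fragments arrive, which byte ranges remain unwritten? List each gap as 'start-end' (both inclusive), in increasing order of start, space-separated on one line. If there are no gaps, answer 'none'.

Fragment 1: offset=17 len=3
Fragment 2: offset=0 len=5
Fragment 3: offset=5 len=5
Fragment 4: offset=13 len=4
Gaps: 10-12

Answer: 10-12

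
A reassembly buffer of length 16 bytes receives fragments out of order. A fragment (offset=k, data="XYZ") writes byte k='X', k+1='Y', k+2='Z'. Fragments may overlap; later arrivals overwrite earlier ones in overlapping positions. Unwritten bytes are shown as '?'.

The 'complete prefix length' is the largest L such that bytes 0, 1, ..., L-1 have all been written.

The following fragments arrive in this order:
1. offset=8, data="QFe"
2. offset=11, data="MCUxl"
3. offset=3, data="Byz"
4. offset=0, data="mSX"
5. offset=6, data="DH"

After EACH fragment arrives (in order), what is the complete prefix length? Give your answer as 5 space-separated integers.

Fragment 1: offset=8 data="QFe" -> buffer=????????QFe????? -> prefix_len=0
Fragment 2: offset=11 data="MCUxl" -> buffer=????????QFeMCUxl -> prefix_len=0
Fragment 3: offset=3 data="Byz" -> buffer=???Byz??QFeMCUxl -> prefix_len=0
Fragment 4: offset=0 data="mSX" -> buffer=mSXByz??QFeMCUxl -> prefix_len=6
Fragment 5: offset=6 data="DH" -> buffer=mSXByzDHQFeMCUxl -> prefix_len=16

Answer: 0 0 0 6 16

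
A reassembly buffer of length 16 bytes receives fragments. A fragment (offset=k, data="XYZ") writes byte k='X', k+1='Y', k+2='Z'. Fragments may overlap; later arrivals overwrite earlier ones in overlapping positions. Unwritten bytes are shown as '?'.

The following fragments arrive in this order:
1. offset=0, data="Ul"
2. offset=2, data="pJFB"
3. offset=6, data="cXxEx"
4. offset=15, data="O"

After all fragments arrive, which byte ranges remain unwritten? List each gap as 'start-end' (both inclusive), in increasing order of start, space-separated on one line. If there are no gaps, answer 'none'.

Fragment 1: offset=0 len=2
Fragment 2: offset=2 len=4
Fragment 3: offset=6 len=5
Fragment 4: offset=15 len=1
Gaps: 11-14

Answer: 11-14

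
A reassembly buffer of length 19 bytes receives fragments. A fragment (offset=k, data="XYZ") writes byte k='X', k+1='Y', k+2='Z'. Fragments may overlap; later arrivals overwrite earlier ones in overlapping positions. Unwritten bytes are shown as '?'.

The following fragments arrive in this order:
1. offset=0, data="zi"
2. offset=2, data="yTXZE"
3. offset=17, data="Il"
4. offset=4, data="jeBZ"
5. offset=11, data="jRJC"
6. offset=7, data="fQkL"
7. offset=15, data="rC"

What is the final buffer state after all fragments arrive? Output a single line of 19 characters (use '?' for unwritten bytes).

Fragment 1: offset=0 data="zi" -> buffer=zi?????????????????
Fragment 2: offset=2 data="yTXZE" -> buffer=ziyTXZE????????????
Fragment 3: offset=17 data="Il" -> buffer=ziyTXZE??????????Il
Fragment 4: offset=4 data="jeBZ" -> buffer=ziyTjeBZ?????????Il
Fragment 5: offset=11 data="jRJC" -> buffer=ziyTjeBZ???jRJC??Il
Fragment 6: offset=7 data="fQkL" -> buffer=ziyTjeBfQkLjRJC??Il
Fragment 7: offset=15 data="rC" -> buffer=ziyTjeBfQkLjRJCrCIl

Answer: ziyTjeBfQkLjRJCrCIl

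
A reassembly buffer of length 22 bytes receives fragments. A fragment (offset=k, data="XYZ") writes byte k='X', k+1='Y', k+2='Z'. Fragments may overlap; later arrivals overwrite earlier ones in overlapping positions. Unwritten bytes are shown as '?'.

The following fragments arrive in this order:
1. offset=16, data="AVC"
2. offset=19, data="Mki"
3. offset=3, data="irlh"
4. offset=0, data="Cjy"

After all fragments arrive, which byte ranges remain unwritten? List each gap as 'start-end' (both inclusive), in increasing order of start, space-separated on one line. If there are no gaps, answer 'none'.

Fragment 1: offset=16 len=3
Fragment 2: offset=19 len=3
Fragment 3: offset=3 len=4
Fragment 4: offset=0 len=3
Gaps: 7-15

Answer: 7-15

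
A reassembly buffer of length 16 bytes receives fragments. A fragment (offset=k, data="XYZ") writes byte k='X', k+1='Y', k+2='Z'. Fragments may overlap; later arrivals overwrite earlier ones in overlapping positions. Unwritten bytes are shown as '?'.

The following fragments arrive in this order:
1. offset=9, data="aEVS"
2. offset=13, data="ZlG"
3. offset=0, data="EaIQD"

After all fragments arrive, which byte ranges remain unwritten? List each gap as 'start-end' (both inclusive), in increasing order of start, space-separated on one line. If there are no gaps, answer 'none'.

Fragment 1: offset=9 len=4
Fragment 2: offset=13 len=3
Fragment 3: offset=0 len=5
Gaps: 5-8

Answer: 5-8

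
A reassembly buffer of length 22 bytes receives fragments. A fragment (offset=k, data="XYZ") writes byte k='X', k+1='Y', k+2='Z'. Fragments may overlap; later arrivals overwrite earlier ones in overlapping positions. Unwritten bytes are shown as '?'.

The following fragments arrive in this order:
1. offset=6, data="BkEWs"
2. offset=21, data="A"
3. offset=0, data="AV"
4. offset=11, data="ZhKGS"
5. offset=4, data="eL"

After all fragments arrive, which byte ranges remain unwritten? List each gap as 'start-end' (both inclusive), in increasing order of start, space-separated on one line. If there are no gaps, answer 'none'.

Answer: 2-3 16-20

Derivation:
Fragment 1: offset=6 len=5
Fragment 2: offset=21 len=1
Fragment 3: offset=0 len=2
Fragment 4: offset=11 len=5
Fragment 5: offset=4 len=2
Gaps: 2-3 16-20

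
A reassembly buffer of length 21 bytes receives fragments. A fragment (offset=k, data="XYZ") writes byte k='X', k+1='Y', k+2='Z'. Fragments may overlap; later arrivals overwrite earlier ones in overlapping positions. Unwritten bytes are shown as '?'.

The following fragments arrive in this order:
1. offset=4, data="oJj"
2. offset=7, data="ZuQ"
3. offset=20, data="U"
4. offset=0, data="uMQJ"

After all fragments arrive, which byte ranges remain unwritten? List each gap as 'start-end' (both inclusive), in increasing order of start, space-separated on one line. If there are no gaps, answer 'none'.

Answer: 10-19

Derivation:
Fragment 1: offset=4 len=3
Fragment 2: offset=7 len=3
Fragment 3: offset=20 len=1
Fragment 4: offset=0 len=4
Gaps: 10-19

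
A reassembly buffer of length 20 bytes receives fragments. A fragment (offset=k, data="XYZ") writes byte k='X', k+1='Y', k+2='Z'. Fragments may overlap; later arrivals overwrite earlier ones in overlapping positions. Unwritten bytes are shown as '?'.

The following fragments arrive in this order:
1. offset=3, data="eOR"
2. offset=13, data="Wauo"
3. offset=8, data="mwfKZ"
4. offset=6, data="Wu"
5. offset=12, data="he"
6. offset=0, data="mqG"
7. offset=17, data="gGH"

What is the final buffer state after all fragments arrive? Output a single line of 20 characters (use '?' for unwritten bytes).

Answer: mqGeORWumwfKheauogGH

Derivation:
Fragment 1: offset=3 data="eOR" -> buffer=???eOR??????????????
Fragment 2: offset=13 data="Wauo" -> buffer=???eOR???????Wauo???
Fragment 3: offset=8 data="mwfKZ" -> buffer=???eOR??mwfKZWauo???
Fragment 4: offset=6 data="Wu" -> buffer=???eORWumwfKZWauo???
Fragment 5: offset=12 data="he" -> buffer=???eORWumwfKheauo???
Fragment 6: offset=0 data="mqG" -> buffer=mqGeORWumwfKheauo???
Fragment 7: offset=17 data="gGH" -> buffer=mqGeORWumwfKheauogGH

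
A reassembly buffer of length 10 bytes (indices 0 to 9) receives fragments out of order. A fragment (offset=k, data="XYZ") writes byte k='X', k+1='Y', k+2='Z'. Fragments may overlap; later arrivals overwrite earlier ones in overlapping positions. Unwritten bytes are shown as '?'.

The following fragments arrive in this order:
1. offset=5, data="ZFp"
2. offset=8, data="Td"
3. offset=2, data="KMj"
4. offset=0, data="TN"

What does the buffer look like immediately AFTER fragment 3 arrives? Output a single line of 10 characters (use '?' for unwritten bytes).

Answer: ??KMjZFpTd

Derivation:
Fragment 1: offset=5 data="ZFp" -> buffer=?????ZFp??
Fragment 2: offset=8 data="Td" -> buffer=?????ZFpTd
Fragment 3: offset=2 data="KMj" -> buffer=??KMjZFpTd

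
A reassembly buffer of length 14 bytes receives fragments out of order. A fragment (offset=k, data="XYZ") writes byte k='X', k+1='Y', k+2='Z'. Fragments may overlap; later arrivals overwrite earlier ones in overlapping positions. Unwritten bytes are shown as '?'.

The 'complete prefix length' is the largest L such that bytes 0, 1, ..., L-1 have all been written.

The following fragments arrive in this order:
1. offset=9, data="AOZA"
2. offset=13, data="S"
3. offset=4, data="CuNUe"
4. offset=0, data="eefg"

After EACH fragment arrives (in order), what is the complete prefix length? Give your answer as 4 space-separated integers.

Answer: 0 0 0 14

Derivation:
Fragment 1: offset=9 data="AOZA" -> buffer=?????????AOZA? -> prefix_len=0
Fragment 2: offset=13 data="S" -> buffer=?????????AOZAS -> prefix_len=0
Fragment 3: offset=4 data="CuNUe" -> buffer=????CuNUeAOZAS -> prefix_len=0
Fragment 4: offset=0 data="eefg" -> buffer=eefgCuNUeAOZAS -> prefix_len=14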